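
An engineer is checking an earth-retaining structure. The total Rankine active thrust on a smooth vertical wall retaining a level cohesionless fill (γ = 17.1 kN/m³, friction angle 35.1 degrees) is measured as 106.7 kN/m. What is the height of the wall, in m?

K_a = 0.2698. P_a = ½ K_a γ H² ⇒ H = √(2P_a/(K_a γ)).
H = √(2×106.7/(0.2698×17.1)) = 6.801 m.

6.80 m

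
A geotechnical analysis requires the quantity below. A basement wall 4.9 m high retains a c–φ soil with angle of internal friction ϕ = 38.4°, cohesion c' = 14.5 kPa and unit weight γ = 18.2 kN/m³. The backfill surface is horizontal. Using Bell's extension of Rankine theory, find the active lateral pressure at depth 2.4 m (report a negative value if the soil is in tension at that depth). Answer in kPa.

-3.81 kPa

K_a = (1 − sin φ)/(1 + sin φ) = 0.2337.
σ_a = K_a γ z − 2c√K_a = 0.2337×18.2×2.4 − 2×14.5×0.4834 = -3.811 kPa.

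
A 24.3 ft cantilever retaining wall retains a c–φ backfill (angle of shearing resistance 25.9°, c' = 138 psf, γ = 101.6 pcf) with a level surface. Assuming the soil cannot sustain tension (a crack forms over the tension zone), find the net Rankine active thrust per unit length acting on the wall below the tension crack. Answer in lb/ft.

7930 lb/ft

K_a = 0.3920; √K_a = 0.6261.
Tension-crack depth z_c = 2c/(γ√K_a) = 2×138/(101.6×0.6261) = 4.339 ft.
σ_a at base = K_a γ H − 2c√K_a = 0.3920×101.6×24.3 − 2×138×0.6261 = 795.0 psf.
P_a = ½ × 795.0 × (H − z_c) = 0.5×795.0×19.96 = 7934 lb/ft.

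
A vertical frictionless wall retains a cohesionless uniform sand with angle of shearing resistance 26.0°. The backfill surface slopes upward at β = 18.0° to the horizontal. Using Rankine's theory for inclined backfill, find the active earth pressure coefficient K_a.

0.482

K_a = cos β · (cos β − √(cos²β − cos²φ)) / (cos β + √(cos²β − cos²φ)).
cos β = 0.9511, cos φ = 0.8988, √(cos²β − cos²φ) = 0.3109.
K_a = 0.9511 × (0.9511 − 0.3109)/(0.9511 + 0.3109) = 0.4824.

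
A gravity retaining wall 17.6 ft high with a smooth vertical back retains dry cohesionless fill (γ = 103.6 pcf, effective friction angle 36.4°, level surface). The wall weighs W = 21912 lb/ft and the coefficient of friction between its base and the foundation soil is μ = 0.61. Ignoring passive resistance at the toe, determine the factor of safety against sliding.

3.26

K_a = tan²(45° − 36.4°/2) = 0.2552.
P_a = ½K_aγH² = 0.5×0.2552×103.6×17.6² = 4094 lb/ft, acting at H/3 = 5.867 ft above the base.
FS_sliding = μW / P_a = 0.61×21912 / 4094 = 3.265.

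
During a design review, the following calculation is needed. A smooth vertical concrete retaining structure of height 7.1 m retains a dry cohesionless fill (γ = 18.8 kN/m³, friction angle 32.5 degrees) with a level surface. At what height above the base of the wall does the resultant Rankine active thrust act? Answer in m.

K_a = 0.3010.
The pressure distribution is triangular, so the resultant acts at H/3 above the base = 7.1/3 = 2.367 m.

2.37 m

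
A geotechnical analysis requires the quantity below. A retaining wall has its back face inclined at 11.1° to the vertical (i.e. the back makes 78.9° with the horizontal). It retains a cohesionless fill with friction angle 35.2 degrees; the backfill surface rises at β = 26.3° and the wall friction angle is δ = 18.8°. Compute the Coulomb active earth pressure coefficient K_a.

K_a = sin²(α+φ) / [sin²α · sin(α−δ) · (1 + √{sin(φ+δ)sin(φ−β) / (sin(α−δ)sin(α+β))})²].
With α = 78.9°, φ = 35.2°, δ = 18.8°, β = 26.3°: K_a = 0.5190.

0.519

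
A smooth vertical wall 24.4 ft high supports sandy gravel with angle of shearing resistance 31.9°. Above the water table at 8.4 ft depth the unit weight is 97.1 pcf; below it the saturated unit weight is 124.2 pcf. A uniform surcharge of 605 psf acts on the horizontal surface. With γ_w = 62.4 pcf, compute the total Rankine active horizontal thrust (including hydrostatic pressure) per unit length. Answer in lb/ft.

20100 lb/ft

K_a = tan²(45° − φ/2) = 0.3085.
γ' = 124.2 − 62.4 = 61.80 pcf. h₂ = H − d_w = 16.0 ft.
σ'_h: at surface K_a·q = 186.7; at WT K_a(q+γd_w) = 438.3; at base K_a(q+γd_w+γ'h₂) = 743.4 psf.
P₁ = ½(186.7+438.3)×8.4 = 2625; P₂ = ½(438.3+743.4)×16.0 = 9453; P_w = ½γ_w h₂² = 7987.
Total = 2625+9453+7987 = 20070 lb/ft.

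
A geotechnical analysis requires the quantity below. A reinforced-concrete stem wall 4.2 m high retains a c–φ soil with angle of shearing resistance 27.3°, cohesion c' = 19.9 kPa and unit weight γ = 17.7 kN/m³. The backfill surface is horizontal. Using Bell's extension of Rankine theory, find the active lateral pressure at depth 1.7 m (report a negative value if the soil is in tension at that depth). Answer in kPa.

K_a = (1 − sin φ)/(1 + sin φ) = 0.3711.
σ_a = K_a γ z − 2c√K_a = 0.3711×17.7×1.7 − 2×19.9×0.6092 = -13.08 kPa.

-13.1 kPa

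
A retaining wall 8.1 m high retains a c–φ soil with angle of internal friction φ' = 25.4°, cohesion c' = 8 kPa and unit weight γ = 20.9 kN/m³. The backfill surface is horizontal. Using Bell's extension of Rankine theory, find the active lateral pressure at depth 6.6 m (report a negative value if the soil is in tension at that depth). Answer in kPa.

K_a = (1 − sin φ)/(1 + sin φ) = 0.3996.
σ_a = K_a γ z − 2c√K_a = 0.3996×20.9×6.6 − 2×8×0.6322 = 45.01 kPa.

45.0 kPa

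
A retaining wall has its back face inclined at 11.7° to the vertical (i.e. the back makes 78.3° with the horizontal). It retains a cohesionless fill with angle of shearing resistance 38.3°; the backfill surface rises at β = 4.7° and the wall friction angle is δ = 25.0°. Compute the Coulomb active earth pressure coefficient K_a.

0.325

K_a = sin²(α+φ) / [sin²α · sin(α−δ) · (1 + √{sin(φ+δ)sin(φ−β) / (sin(α−δ)sin(α+β))})²].
With α = 78.3°, φ = 38.3°, δ = 25.0°, β = 4.7°: K_a = 0.3252.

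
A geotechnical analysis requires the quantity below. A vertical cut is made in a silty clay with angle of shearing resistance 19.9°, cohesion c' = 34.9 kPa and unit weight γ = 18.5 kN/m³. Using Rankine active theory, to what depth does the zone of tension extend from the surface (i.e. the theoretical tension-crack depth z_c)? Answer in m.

K_a = tan²(45° − 19.9°/2) = 0.4921; √K_a = 0.7015.
The active pressure is zero where K_a γ z = 2c√K_a, so z_c = 2c/(γ√K_a) = 2×34.9/(18.5×0.7015) = 5.378 m.

5.38 m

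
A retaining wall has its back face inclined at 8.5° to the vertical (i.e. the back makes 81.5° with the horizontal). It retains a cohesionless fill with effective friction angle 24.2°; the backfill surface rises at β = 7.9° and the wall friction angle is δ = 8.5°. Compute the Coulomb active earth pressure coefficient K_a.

0.507

K_a = sin²(α+φ) / [sin²α · sin(α−δ) · (1 + √{sin(φ+δ)sin(φ−β) / (sin(α−δ)sin(α+β))})²].
With α = 81.5°, φ = 24.2°, δ = 8.5°, β = 7.9°: K_a = 0.5068.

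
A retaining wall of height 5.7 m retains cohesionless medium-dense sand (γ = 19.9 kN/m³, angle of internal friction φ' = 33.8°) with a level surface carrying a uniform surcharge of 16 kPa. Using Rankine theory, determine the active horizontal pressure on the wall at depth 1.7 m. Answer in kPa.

K_a = (1 − sin φ)/(1 + sin φ) = 0.2851.
σ_v = γz + q = 19.9 × 1.7 + 16 = 49.83 kPa.
σ_h = K_a σ_v = 0.2851 × 49.83 = 14.21 kPa.

14.2 kPa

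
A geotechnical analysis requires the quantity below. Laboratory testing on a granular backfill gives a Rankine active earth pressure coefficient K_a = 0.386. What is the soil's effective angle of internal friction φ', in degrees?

K_a = tan²(45° − φ/2) ⇒ 45° − φ/2 = arctan(√0.386) = 31.85°.
φ = 2(45° − 31.85°) = 26.30°.

26.3°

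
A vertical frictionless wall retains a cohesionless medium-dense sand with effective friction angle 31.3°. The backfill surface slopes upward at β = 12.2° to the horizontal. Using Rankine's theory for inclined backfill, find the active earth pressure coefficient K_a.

K_a = cos β · (cos β − √(cos²β − cos²φ)) / (cos β + √(cos²β − cos²φ)).
cos β = 0.9774, cos φ = 0.8545, √(cos²β − cos²φ) = 0.4746.
K_a = 0.9774 × (0.9774 − 0.4746)/(0.9774 + 0.4746) = 0.3385.

0.338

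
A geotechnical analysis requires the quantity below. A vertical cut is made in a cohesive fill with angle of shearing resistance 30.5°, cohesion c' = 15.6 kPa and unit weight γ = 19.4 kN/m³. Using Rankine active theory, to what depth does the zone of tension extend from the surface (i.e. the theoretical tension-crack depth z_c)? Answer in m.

2.81 m

K_a = tan²(45° − 30.5°/2) = 0.3267; √K_a = 0.5715.
The active pressure is zero where K_a γ z = 2c√K_a, so z_c = 2c/(γ√K_a) = 2×15.6/(19.4×0.5715) = 2.814 m.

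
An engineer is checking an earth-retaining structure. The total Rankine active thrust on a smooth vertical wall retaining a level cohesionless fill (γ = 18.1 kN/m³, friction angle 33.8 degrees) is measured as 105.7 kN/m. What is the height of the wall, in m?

6.40 m

K_a = 0.2851. P_a = ½ K_a γ H² ⇒ H = √(2P_a/(K_a γ)).
H = √(2×105.7/(0.2851×18.1)) = 6.400 m.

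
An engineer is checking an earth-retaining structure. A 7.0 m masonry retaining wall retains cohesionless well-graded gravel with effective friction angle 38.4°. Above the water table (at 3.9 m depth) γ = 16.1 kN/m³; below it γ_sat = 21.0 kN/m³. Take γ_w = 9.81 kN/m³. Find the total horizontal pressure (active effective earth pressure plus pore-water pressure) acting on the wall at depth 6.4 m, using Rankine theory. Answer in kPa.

K_a = (1 − sin φ)/(1 + sin φ) = 0.2337.
γ' = 21.0 − 9.81 = 11.19 kN/m³.
Effective vertical stress at 6.4 m: σ'_v = 16.1×3.9 + 11.19×2.50 = 90.77 kPa.
σ'_h = K_a σ'_v = 0.2337 × 90.77 = 21.21 kPa; u = γ_w × 2.50 = 24.53 kPa.
Total σ_h = 21.21 + 24.53 = 45.74 kPa.

45.7 kPa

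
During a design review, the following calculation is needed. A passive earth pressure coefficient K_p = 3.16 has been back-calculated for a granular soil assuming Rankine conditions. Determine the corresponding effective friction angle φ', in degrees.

K_p = (1+sin φ)/(1−sin φ) ⇒ sin φ = (K_p − 1)/(K_p + 1) = 0.5192.
φ = arcsin(0.5192) = 31.28°.

31.3°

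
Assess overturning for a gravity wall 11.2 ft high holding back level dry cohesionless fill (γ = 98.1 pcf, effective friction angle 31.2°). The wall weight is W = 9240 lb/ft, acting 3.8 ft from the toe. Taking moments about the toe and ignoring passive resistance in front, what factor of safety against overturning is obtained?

4.81

K_a = tan²(45° − 31.2°/2) = 0.3175.
P_a = ½K_aγH² = 0.5×0.3175×98.1×11.2² = 1954 lb/ft, acting at H/3 = 3.733 ft above the base.
Overturning moment M_o = P_a × H/3 = 1954 × 3.733 = 7293.
Resisting moment M_r = W × 3.8 = 9240 × 3.8 = 35110.
FS_overturning = M_r/M_o = 35110/7293 = 4.814.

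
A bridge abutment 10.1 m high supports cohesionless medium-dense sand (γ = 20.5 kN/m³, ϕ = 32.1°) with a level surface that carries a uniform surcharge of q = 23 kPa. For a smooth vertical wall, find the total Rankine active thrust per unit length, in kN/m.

K_a = tan²(45° − φ/2) = 0.3060.
Soil triangle: ½ K_a γ H² = 0.5×0.3060×20.5×10.1² = 319.9 kN/m.
Surcharge rectangle: K_a q H = 0.3060×23×10.1 = 71.08 kN/m.
Total = 319.9 + 71.08 = 391.0 kN/m.

391 kN/m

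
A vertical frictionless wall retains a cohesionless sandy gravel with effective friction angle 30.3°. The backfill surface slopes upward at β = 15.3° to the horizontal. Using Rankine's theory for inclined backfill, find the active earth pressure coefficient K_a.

K_a = cos β · (cos β − √(cos²β − cos²φ)) / (cos β + √(cos²β − cos²φ)).
cos β = 0.9646, cos φ = 0.8634, √(cos²β − cos²φ) = 0.4300.
K_a = 0.9646 × (0.9646 − 0.4300)/(0.9646 + 0.4300) = 0.3697.

0.370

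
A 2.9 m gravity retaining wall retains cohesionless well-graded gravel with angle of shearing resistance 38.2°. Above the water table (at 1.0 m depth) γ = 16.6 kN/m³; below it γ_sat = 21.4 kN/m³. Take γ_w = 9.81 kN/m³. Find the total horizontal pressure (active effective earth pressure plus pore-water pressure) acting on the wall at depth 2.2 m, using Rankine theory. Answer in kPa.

K_a = (1 − sin φ)/(1 + sin φ) = 0.2358.
γ' = 21.4 − 9.81 = 11.59 kN/m³.
Effective vertical stress at 2.2 m: σ'_v = 16.6×1.0 + 11.59×1.20 = 30.51 kPa.
σ'_h = K_a σ'_v = 0.2358 × 30.51 = 7.193 kPa; u = γ_w × 1.20 = 11.77 kPa.
Total σ_h = 7.193 + 11.77 = 18.97 kPa.

19.0 kPa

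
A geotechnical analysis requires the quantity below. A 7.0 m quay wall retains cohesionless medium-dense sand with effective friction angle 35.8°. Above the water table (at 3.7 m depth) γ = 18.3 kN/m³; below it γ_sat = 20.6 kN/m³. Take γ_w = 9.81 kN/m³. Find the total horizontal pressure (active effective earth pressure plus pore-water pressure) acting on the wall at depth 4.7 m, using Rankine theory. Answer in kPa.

K_a = (1 − sin φ)/(1 + sin φ) = 0.2619.
γ' = 20.6 − 9.81 = 10.79 kN/m³.
Effective vertical stress at 4.7 m: σ'_v = 18.3×3.7 + 10.79×1.00 = 78.50 kPa.
σ'_h = K_a σ'_v = 0.2619 × 78.50 = 20.56 kPa; u = γ_w × 1.00 = 9.810 kPa.
Total σ_h = 20.56 + 9.810 = 30.37 kPa.

30.4 kPa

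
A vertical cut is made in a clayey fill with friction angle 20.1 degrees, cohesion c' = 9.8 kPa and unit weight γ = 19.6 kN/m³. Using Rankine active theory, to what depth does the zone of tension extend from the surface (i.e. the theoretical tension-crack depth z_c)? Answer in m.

K_a = tan²(45° − 20.1°/2) = 0.4885; √K_a = 0.6989.
The active pressure is zero where K_a γ z = 2c√K_a, so z_c = 2c/(γ√K_a) = 2×9.8/(19.6×0.6989) = 1.431 m.

1.43 m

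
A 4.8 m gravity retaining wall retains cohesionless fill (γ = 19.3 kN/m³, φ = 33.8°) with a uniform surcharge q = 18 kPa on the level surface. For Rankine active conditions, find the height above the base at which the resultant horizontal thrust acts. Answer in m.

K_a = 0.2851.
Triangular part P₁ = ½K_aγH² = 63.39 at H/3 = 1.600 m; rectangular part P₂ = K_a q H = 24.63 at H/2 = 2.400 m.
ȳ = (P₁·1.600 + P₂·2.400)/(P₁+P₂) = 1.824 m.

1.82 m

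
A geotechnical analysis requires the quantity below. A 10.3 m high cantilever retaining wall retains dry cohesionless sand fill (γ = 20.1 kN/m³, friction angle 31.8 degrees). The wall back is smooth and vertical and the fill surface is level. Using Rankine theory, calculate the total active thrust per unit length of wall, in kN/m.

K_a = tan²(45° − φ/2) = 0.3098.
P_a = ½ K_a γ H² = 0.5 × 0.3098 × 20.1 × 10.3² = 330.3 kN/m.

330 kN/m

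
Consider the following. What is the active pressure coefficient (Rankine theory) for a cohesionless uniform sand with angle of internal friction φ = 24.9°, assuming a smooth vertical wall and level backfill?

0.407

K_a = tan²(45° − φ/2) = tan²(32.55°) = 0.4074.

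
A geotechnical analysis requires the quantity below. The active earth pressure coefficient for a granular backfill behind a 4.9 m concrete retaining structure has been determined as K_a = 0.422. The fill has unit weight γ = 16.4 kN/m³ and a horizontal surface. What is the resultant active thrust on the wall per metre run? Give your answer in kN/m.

P = ½ K_a γ H² = 0.5 × 0.422 × 16.4 × 4.9² = 83.08 kN/m.

83.1 kN/m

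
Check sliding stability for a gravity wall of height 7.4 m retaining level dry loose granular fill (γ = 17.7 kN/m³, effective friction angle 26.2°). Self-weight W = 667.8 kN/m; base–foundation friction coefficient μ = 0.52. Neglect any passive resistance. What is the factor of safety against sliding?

1.85

K_a = tan²(45° − 26.2°/2) = 0.3874.
P_a = ½K_aγH² = 0.5×0.3874×17.7×7.4² = 187.8 kN/m, acting at H/3 = 2.467 m above the base.
FS_sliding = μW / P_a = 0.52×667.8 / 187.8 = 1.849.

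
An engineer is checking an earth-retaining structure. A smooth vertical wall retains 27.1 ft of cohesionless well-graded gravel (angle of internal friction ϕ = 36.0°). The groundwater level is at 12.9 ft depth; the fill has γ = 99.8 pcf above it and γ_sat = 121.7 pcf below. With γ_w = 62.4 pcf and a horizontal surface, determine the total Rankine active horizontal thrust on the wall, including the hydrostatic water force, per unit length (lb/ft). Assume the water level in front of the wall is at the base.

K_a = tan²(45° − φ/2) = 0.2596.
γ' = 121.7 − 62.4 = 59.30 pcf. Depth below WT = 14.2 ft.
σ'_h at WT = K_a γ d_w = 334.2 psf; at base = 334.2 + K_a γ' × 14.2 = 552.8 psf.
P₁ (0–12.9 ft) = ½×334.2×12.9 = 2156. P₂ (12.9–27.1 ft) = ½(334.2+552.8)×14.2 = 6298.
P_w = ½ γ_w h₂² = 0.5×62.4×14.2² = 6291. Total = 2156+6298+6291 = 14750 lb/ft.

14700 lb/ft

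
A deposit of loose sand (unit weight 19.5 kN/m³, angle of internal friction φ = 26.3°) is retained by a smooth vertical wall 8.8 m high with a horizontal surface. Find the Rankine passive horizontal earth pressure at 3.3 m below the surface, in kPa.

167 kPa

K_p = (1 + sin φ)/(1 − sin φ) = 2.591.
σ_h = K_p γ z = 2.591 × 19.5 × 3.3 = 166.7 kPa.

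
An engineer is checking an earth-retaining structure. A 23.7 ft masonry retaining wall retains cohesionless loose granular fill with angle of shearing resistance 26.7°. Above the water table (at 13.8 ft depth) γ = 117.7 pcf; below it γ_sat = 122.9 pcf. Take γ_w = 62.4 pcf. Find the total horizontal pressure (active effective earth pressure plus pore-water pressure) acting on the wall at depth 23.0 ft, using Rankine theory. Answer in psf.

K_a = (1 − sin φ)/(1 + sin φ) = 0.3800.
γ' = 122.9 − 62.4 = 60.50 pcf.
Effective vertical stress at 23.0 ft: σ'_v = 117.7×13.8 + 60.50×9.20 = 2181 psf.
σ'_h = K_a σ'_v = 0.3800 × 2181 = 828.6 psf; u = γ_w × 9.20 = 574.1 psf.
Total σ_h = 828.6 + 574.1 = 1403 psf.

1400 psf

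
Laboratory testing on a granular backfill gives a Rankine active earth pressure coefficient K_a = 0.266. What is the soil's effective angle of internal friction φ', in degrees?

35.4°

K_a = tan²(45° − φ/2) ⇒ 45° − φ/2 = arctan(√0.266) = 27.28°.
φ = 2(45° − 27.28°) = 35.43°.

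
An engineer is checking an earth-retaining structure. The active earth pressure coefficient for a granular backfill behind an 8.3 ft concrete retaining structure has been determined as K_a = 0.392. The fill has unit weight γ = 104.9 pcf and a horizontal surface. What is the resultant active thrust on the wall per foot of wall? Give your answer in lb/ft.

P = ½ K_a γ H² = 0.5 × 0.392 × 104.9 × 8.3² = 1416 lb/ft.

1420 lb/ft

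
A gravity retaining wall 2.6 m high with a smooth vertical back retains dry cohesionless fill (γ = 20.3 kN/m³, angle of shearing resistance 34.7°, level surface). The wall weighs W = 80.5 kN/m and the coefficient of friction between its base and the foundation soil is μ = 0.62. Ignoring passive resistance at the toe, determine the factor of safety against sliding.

K_a = tan²(45° − 34.7°/2) = 0.2745.
P_a = ½K_aγH² = 0.5×0.2745×20.3×2.6² = 18.83 kN/m, acting at H/3 = 0.8667 m above the base.
FS_sliding = μW / P_a = 0.62×80.5 / 18.83 = 2.650.

2.65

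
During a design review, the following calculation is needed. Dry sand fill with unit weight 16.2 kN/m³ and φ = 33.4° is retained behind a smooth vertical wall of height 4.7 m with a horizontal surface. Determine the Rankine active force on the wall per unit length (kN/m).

51.9 kN/m

K_a = tan²(45° − φ/2) = 0.2899.
P_a = ½ K_a γ H² = 0.5 × 0.2899 × 16.2 × 4.7² = 51.88 kN/m.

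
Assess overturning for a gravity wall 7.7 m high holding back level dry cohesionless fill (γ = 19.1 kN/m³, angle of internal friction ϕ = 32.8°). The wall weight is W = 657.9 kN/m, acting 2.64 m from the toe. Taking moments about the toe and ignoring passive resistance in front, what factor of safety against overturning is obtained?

K_a = tan²(45° − 32.8°/2) = 0.2973.
P_a = ½K_aγH² = 0.5×0.2973×19.1×7.7² = 168.3 kN/m, acting at H/3 = 2.567 m above the base.
Overturning moment M_o = P_a × H/3 = 168.3 × 2.567 = 432.0.
Resisting moment M_r = W × 2.64 = 657.9 × 2.64 = 1737.
FS_overturning = M_r/M_o = 1737/432.0 = 4.020.

4.02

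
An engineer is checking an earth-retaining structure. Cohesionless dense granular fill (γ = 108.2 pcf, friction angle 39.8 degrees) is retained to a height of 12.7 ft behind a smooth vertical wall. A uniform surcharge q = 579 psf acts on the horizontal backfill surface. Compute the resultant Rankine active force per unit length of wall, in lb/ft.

K_a = tan²(45° − φ/2) = 0.2194.
Soil triangle: ½ K_a γ H² = 0.5×0.2194×108.2×12.7² = 1915 lb/ft.
Surcharge rectangle: K_a q H = 0.2194×579×12.7 = 1614 lb/ft.
Total = 1915 + 1614 = 3528 lb/ft.

3530 lb/ft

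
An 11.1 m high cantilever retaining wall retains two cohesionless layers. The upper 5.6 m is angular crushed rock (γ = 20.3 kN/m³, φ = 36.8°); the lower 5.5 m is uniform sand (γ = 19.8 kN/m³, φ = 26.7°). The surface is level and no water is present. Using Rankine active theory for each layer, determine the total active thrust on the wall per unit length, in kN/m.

K_a1 = tan²(45°−36.8°/2) = 0.2508; K_a2 = tan²(45°−26.7°/2) = 0.3800.
Layer 1: σ at base = K_a1 γ₁ h₁ = 28.51 kPa; P₁ = ½×28.51×5.6 = 79.82.
Layer 2: σ_v at top = γ₁h₁ = 113.7; σ_h top = K_a2×113.7 = 43.19; σ_h base = K_a2×(113.7+19.8×5.5) = 84.57.
P₂ = ½(43.19+84.57)×5.5 = 351.4. Total P_a = 79.82+351.4 = 431.2 kN/m.

431 kN/m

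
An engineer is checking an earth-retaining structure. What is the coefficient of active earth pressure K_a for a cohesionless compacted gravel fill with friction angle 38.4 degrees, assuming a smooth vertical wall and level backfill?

K_a = (1 − sin φ)/(1 + sin φ) = (1 − sin 38.4°)/(1 + sin 38.4°) = 0.2337.

0.234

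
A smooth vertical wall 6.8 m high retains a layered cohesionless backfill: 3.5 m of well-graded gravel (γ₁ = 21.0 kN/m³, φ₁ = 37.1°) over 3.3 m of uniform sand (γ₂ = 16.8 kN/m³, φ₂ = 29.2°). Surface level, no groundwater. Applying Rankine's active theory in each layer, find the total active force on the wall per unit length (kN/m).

K_a1 = tan²(45°−37.1°/2) = 0.2475; K_a2 = tan²(45°−29.2°/2) = 0.3442.
Layer 1: σ at base = K_a1 γ₁ h₁ = 18.19 kPa; P₁ = ½×18.19×3.5 = 31.83.
Layer 2: σ_v at top = γ₁h₁ = 73.50; σ_h top = K_a2×73.50 = 25.30; σ_h base = K_a2×(73.50+16.8×3.3) = 44.38.
P₂ = ½(25.30+44.38)×3.3 = 115.0. Total P_a = 31.83+115.0 = 146.8 kN/m.

147 kN/m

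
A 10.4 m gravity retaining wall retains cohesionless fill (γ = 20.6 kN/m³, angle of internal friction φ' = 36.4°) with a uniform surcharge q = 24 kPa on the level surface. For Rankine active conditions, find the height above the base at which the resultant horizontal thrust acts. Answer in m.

K_a = 0.2552.
Triangular part P₁ = ½K_aγH² = 284.3 at H/3 = 3.467 m; rectangular part P₂ = K_a q H = 63.69 at H/2 = 5.200 m.
ȳ = (P₁·3.467 + P₂·5.200)/(P₁+P₂) = 3.784 m.

3.78 m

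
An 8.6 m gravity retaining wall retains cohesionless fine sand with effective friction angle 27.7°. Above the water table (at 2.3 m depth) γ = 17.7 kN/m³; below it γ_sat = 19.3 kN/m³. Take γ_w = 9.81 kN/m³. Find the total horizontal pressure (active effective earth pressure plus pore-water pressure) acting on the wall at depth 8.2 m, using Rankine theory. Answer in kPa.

93.2 kPa

K_a = (1 − sin φ)/(1 + sin φ) = 0.3653.
γ' = 19.3 − 9.81 = 9.490 kN/m³.
Effective vertical stress at 8.2 m: σ'_v = 17.7×2.3 + 9.490×5.90 = 96.70 kPa.
σ'_h = K_a σ'_v = 0.3653 × 96.70 = 35.33 kPa; u = γ_w × 5.90 = 57.88 kPa.
Total σ_h = 35.33 + 57.88 = 93.21 kPa.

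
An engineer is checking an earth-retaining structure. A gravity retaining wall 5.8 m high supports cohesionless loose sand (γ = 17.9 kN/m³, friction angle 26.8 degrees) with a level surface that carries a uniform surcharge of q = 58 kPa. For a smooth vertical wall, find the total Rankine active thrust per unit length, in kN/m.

K_a = tan²(45° − φ/2) = 0.3785.
Soil triangle: ½ K_a γ H² = 0.5×0.3785×17.9×5.8² = 114.0 kN/m.
Surcharge rectangle: K_a q H = 0.3785×58×5.8 = 127.3 kN/m.
Total = 114.0 + 127.3 = 241.3 kN/m.

241 kN/m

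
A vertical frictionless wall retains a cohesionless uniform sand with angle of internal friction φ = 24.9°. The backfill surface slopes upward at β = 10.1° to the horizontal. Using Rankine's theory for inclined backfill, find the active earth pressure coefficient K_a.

0.433

K_a = cos β · (cos β − √(cos²β − cos²φ)) / (cos β + √(cos²β − cos²φ)).
cos β = 0.9845, cos φ = 0.9070, √(cos²β − cos²φ) = 0.3828.
K_a = 0.9845 × (0.9845 − 0.3828)/(0.9845 + 0.3828) = 0.4333.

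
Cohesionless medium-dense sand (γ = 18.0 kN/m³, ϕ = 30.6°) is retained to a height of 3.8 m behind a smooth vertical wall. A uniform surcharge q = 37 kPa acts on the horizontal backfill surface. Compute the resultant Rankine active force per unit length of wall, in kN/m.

K_a = tan²(45° − φ/2) = 0.3253.
Soil triangle: ½ K_a γ H² = 0.5×0.3253×18.0×3.8² = 42.28 kN/m.
Surcharge rectangle: K_a q H = 0.3253×37×3.8 = 45.74 kN/m.
Total = 42.28 + 45.74 = 88.03 kN/m.

88.0 kN/m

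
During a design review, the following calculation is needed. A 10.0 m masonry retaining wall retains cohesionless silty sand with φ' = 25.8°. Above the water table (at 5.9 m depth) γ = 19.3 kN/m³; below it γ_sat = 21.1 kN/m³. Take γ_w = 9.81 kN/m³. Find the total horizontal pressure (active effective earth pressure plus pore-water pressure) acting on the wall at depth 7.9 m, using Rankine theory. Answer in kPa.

73.3 kPa

K_a = (1 − sin φ)/(1 + sin φ) = 0.3935.
γ' = 21.1 − 9.81 = 11.29 kN/m³.
Effective vertical stress at 7.9 m: σ'_v = 19.3×5.9 + 11.29×2.00 = 136.5 kPa.
σ'_h = K_a σ'_v = 0.3935 × 136.5 = 53.69 kPa; u = γ_w × 2.00 = 19.62 kPa.
Total σ_h = 53.69 + 19.62 = 73.31 kPa.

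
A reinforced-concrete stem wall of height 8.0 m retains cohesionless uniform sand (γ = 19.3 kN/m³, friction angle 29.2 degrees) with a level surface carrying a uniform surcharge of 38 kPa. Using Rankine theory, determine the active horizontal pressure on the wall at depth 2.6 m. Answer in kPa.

30.4 kPa

K_a = (1 − sin φ)/(1 + sin φ) = 0.3442.
σ_v = γz + q = 19.3 × 2.6 + 38 = 88.18 kPa.
σ_h = K_a σ_v = 0.3442 × 88.18 = 30.35 kPa.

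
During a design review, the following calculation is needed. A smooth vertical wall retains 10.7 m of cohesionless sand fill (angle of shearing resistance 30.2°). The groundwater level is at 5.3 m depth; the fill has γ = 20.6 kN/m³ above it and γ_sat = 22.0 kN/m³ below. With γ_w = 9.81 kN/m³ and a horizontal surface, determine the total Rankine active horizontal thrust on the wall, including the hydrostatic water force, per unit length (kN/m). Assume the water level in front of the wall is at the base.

492 kN/m

K_a = tan²(45° − φ/2) = 0.3307.
γ' = 22.0 − 9.81 = 12.19 kN/m³. Depth below WT = 5.4 m.
σ'_h at WT = K_a γ d_w = 36.10 kPa; at base = 36.10 + K_a γ' × 5.4 = 57.87 kPa.
P₁ (0–5.3 m) = ½×36.10×5.3 = 95.67. P₂ (5.3–10.7 m) = ½(36.10+57.87)×5.4 = 253.7.
P_w = ½ γ_w h₂² = 0.5×9.81×5.4² = 143.0. Total = 95.67+253.7+143.0 = 492.4 kN/m.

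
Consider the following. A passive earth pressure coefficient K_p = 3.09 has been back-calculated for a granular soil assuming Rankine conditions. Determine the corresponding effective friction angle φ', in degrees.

30.7°

K_p = (1+sin φ)/(1−sin φ) ⇒ sin φ = (K_p − 1)/(K_p + 1) = 0.5110.
φ = arcsin(0.5110) = 30.73°.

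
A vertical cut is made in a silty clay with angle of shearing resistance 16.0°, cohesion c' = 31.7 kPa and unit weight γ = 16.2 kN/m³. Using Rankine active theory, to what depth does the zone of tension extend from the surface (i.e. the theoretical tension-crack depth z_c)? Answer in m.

K_a = tan²(45° − 16.0°/2) = 0.5678; √K_a = 0.7536.
The active pressure is zero where K_a γ z = 2c√K_a, so z_c = 2c/(γ√K_a) = 2×31.7/(16.2×0.7536) = 5.193 m.

5.19 m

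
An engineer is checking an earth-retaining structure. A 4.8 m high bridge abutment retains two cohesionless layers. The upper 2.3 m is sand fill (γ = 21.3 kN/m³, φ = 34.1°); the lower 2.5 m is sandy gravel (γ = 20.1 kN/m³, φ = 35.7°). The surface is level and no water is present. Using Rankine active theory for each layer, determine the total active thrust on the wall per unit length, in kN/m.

64.6 kN/m

K_a1 = tan²(45°−34.1°/2) = 0.2815; K_a2 = tan²(45°−35.7°/2) = 0.2630.
Layer 1: σ at base = K_a1 γ₁ h₁ = 13.79 kPa; P₁ = ½×13.79×2.3 = 15.86.
Layer 2: σ_v at top = γ₁h₁ = 48.99; σ_h top = K_a2×48.99 = 12.88; σ_h base = K_a2×(48.99+20.1×2.5) = 26.10.
P₂ = ½(12.88+26.10)×2.5 = 48.73. Total P_a = 15.86+48.73 = 64.59 kN/m.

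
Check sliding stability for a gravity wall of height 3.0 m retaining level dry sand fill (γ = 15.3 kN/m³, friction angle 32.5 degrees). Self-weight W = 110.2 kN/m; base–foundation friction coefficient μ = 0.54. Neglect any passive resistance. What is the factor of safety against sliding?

2.87

K_a = tan²(45° − 32.5°/2) = 0.3010.
P_a = ½K_aγH² = 0.5×0.3010×15.3×3.0² = 20.72 kN/m, acting at H/3 = 1.000 m above the base.
FS_sliding = μW / P_a = 0.54×110.2 / 20.72 = 2.872.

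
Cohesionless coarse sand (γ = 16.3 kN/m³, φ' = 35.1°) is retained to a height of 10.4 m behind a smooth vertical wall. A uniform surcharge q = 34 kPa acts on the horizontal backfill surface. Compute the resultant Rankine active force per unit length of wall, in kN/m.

K_a = tan²(45° − φ/2) = 0.2698.
Soil triangle: ½ K_a γ H² = 0.5×0.2698×16.3×10.4² = 237.9 kN/m.
Surcharge rectangle: K_a q H = 0.2698×34×10.4 = 95.41 kN/m.
Total = 237.9 + 95.41 = 333.3 kN/m.

333 kN/m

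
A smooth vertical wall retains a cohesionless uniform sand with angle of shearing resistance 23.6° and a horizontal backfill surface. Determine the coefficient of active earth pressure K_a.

0.428

K_a = tan²(45° − φ/2) = tan²(33.20°) = 0.4282.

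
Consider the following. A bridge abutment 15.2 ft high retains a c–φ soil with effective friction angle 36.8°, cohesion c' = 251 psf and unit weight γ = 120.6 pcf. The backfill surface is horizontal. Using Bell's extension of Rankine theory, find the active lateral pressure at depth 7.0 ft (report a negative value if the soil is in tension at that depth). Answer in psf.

K_a = (1 − sin φ)/(1 + sin φ) = 0.2508.
σ_a = K_a γ z − 2c√K_a = 0.2508×120.6×7.0 − 2×251×0.5008 = -39.69 psf.

-39.7 psf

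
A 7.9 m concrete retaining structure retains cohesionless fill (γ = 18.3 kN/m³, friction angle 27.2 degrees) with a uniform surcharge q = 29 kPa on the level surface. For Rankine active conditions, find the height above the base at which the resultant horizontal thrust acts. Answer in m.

K_a = 0.3726.
Triangular part P₁ = ½K_aγH² = 212.8 at H/3 = 2.633 m; rectangular part P₂ = K_a q H = 85.36 at H/2 = 3.950 m.
ȳ = (P₁·2.633 + P₂·3.950)/(P₁+P₂) = 3.010 m.

3.01 m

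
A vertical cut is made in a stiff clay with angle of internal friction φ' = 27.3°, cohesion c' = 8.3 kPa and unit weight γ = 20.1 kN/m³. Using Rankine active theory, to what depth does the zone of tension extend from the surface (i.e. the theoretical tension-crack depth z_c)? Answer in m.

K_a = tan²(45° − 27.3°/2) = 0.3711; √K_a = 0.6092.
The active pressure is zero where K_a γ z = 2c√K_a, so z_c = 2c/(γ√K_a) = 2×8.3/(20.1×0.6092) = 1.356 m.

1.36 m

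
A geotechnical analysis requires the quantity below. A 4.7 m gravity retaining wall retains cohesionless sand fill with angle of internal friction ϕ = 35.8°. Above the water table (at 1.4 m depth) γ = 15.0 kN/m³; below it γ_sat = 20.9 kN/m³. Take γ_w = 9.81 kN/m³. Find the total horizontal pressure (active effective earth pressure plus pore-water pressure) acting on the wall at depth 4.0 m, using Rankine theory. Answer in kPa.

38.6 kPa

K_a = (1 − sin φ)/(1 + sin φ) = 0.2619.
γ' = 20.9 − 9.81 = 11.09 kN/m³.
Effective vertical stress at 4.0 m: σ'_v = 15.0×1.4 + 11.09×2.60 = 49.83 kPa.
σ'_h = K_a σ'_v = 0.2619 × 49.83 = 13.05 kPa; u = γ_w × 2.60 = 25.51 kPa.
Total σ_h = 13.05 + 25.51 = 38.56 kPa.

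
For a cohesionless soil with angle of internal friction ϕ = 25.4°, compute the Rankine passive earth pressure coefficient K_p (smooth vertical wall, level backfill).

K_p = (1 + sin φ)/(1 − sin φ) = tan²(45° + 25.4°/2) = 2.502.

2.50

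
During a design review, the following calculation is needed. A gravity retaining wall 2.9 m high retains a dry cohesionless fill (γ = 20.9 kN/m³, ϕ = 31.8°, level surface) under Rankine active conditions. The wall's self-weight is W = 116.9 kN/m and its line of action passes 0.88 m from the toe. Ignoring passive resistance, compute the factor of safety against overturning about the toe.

3.91

K_a = tan²(45° − 31.8°/2) = 0.3098.
P_a = ½K_aγH² = 0.5×0.3098×20.9×2.9² = 27.23 kN/m, acting at H/3 = 0.9667 m above the base.
Overturning moment M_o = P_a × H/3 = 27.23 × 0.9667 = 26.32.
Resisting moment M_r = W × 0.88 = 116.9 × 0.88 = 102.9.
FS_overturning = M_r/M_o = 102.9/26.32 = 3.909.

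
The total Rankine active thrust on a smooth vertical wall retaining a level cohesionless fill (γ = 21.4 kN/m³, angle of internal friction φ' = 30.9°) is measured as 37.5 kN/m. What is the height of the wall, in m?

3.30 m

K_a = 0.3214. P_a = ½ K_a γ H² ⇒ H = √(2P_a/(K_a γ)).
H = √(2×37.5/(0.3214×21.4)) = 3.302 m.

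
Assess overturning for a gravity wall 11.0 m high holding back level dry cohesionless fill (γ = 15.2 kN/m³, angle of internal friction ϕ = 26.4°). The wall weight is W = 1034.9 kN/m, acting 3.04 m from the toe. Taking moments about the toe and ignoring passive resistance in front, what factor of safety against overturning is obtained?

K_a = tan²(45° − 26.4°/2) = 0.3844.
P_a = ½K_aγH² = 0.5×0.3844×15.2×11.0² = 353.5 kN/m, acting at H/3 = 3.667 m above the base.
Overturning moment M_o = P_a × H/3 = 353.5 × 3.667 = 1296.
Resisting moment M_r = W × 3.04 = 1034.9 × 3.04 = 3146.
FS_overturning = M_r/M_o = 3146/1296 = 2.427.

2.43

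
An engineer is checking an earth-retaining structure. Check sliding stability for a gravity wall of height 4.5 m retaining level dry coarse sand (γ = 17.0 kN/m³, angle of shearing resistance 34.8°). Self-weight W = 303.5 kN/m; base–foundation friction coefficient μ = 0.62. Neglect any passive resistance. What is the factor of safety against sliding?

4.00

K_a = tan²(45° − 34.8°/2) = 0.2733.
P_a = ½K_aγH² = 0.5×0.2733×17.0×4.5² = 47.04 kN/m, acting at H/3 = 1.500 m above the base.
FS_sliding = μW / P_a = 0.62×303.5 / 47.04 = 4.000.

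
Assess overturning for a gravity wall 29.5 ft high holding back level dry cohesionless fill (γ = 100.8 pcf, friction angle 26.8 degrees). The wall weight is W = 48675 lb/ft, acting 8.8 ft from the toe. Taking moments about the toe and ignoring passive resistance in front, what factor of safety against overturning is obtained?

K_a = tan²(45° − 26.8°/2) = 0.3785.
P_a = ½K_aγH² = 0.5×0.3785×100.8×29.5² = 16600 lb/ft, acting at H/3 = 9.833 ft above the base.
Overturning moment M_o = P_a × H/3 = 16600 × 9.833 = 163200.
Resisting moment M_r = W × 8.8 = 48675 × 8.8 = 428300.
FS_overturning = M_r/M_o = 428300/163200 = 2.624.

2.62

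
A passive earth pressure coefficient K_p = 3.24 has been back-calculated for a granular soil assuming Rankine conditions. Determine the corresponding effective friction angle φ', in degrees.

31.9°

K_p = (1+sin φ)/(1−sin φ) ⇒ sin φ = (K_p − 1)/(K_p + 1) = 0.5283.
φ = arcsin(0.5283) = 31.89°.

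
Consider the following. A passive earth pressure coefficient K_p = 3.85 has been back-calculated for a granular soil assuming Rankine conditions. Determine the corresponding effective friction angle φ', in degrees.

K_p = (1+sin φ)/(1−sin φ) ⇒ sin φ = (K_p − 1)/(K_p + 1) = 0.5876.
φ = arcsin(0.5876) = 35.99°.

36.0°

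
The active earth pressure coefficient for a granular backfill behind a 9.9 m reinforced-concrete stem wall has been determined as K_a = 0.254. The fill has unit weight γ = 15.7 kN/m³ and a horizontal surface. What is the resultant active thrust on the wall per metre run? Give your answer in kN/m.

P = ½ K_a γ H² = 0.5 × 0.254 × 15.7 × 9.9² = 195.4 kN/m.

195 kN/m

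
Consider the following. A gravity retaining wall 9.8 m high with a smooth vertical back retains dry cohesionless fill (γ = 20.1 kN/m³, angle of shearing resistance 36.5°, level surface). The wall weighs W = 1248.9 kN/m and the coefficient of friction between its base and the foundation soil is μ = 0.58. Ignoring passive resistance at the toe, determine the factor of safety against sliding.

K_a = tan²(45° − 36.5°/2) = 0.2541.
P_a = ½K_aγH² = 0.5×0.2541×20.1×9.8² = 245.2 kN/m, acting at H/3 = 3.267 m above the base.
FS_sliding = μW / P_a = 0.58×1248.9 / 245.2 = 2.954.

2.95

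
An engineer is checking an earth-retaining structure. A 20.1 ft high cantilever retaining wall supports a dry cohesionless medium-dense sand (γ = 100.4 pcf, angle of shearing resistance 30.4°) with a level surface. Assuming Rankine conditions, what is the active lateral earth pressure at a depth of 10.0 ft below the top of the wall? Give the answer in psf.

329 psf

K_a = (1 − sin φ)/(1 + sin φ) = 0.3280.
σ_h = K_a γ z = 0.3280 × 100.4 × 10.0 = 329.3 psf.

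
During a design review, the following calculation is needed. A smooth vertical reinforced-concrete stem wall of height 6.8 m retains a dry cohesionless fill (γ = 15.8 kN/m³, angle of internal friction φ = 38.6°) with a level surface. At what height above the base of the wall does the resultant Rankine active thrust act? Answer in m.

2.27 m

K_a = 0.2316.
The pressure distribution is triangular, so the resultant acts at H/3 above the base = 6.8/3 = 2.267 m.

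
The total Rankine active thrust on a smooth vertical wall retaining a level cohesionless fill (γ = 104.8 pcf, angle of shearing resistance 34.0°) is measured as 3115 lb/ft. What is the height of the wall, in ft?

K_a = 0.2827. P_a = ½ K_a γ H² ⇒ H = √(2P_a/(K_a γ)).
H = √(2×3115/(0.2827×104.8)) = 14.50 ft.

14.5 ft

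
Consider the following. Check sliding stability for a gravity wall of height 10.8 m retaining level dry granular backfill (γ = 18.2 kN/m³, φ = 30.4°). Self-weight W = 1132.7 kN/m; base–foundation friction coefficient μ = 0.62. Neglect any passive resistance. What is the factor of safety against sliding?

K_a = tan²(45° − 30.4°/2) = 0.3280.
P_a = ½K_aγH² = 0.5×0.3280×18.2×10.8² = 348.1 kN/m, acting at H/3 = 3.600 m above the base.
FS_sliding = μW / P_a = 0.62×1132.7 / 348.1 = 2.017.

2.02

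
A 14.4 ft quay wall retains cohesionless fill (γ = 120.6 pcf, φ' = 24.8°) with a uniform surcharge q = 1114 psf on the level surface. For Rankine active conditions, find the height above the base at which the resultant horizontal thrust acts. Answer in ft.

6.15 ft

K_a = 0.4090.
Triangular part P₁ = ½K_aγH² = 5114 at H/3 = 4.800 ft; rectangular part P₂ = K_a q H = 6561 at H/2 = 7.200 ft.
ȳ = (P₁·4.800 + P₂·7.200)/(P₁+P₂) = 6.149 ft.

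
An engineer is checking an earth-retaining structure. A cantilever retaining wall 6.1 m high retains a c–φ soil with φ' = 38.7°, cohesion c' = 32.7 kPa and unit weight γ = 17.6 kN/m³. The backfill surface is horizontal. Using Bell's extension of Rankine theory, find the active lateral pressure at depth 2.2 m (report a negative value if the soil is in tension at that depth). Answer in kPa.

-22.5 kPa

K_a = (1 − sin φ)/(1 + sin φ) = 0.2306.
σ_a = K_a γ z − 2c√K_a = 0.2306×17.6×2.2 − 2×32.7×0.4802 = -22.48 kPa.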